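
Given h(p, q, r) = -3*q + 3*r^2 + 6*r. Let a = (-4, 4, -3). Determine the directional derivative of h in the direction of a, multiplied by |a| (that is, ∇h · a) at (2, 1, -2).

∂h/∂p = 0
∂h/∂q = -3
∂h/∂r = 6*r + 6
∇h at (2, 1, -2) = (0, -3, -6)
∇h · a = (0)(-4) + (-3)(4) + (-6)(-3) = 6

6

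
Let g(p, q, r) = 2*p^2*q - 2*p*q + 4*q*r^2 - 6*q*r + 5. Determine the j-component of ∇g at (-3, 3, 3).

42

(∇g)_2 = ∂g/∂q = 2*p^2 - 2*p + 4*r^2 - 6*r
At (-3, 3, 3): 42.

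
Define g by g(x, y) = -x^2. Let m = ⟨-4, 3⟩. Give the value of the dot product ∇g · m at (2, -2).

∂g/∂x = -2*x
∂g/∂y = 0
∇g at (2, -2) = (-4, 0)
∇g · m = (-4)(-4) + (0)(3) = 16

16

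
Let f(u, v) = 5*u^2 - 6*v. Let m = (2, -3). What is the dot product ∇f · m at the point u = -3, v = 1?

-42

∂f/∂u = 10*u
∂f/∂v = -6
∇f at (-3, 1) = (-30, -6)
∇f · m = (-30)(2) + (-6)(-3) = -42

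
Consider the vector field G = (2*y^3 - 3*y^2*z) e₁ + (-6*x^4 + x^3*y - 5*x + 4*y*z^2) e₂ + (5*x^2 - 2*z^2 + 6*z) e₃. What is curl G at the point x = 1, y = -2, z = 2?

(32, -22, -83)

(∇×G)₁ = ∂G₃/∂y − ∂G₂/∂z = -8*y*z
(∇×G)₂ = ∂G₁/∂z − ∂G₃/∂x = -10*x - 3*y^2
(∇×G)₃ = ∂G₂/∂x − ∂G₁/∂y = -24*x^3 + 3*x^2*y - 6*y^2 + 6*y*z - 5
∇×G = (-8*y*z, -10*x - 3*y^2, -24*x^3 + 3*x^2*y - 6*y^2 + 6*y*z - 5)
At (1, -2, 2): (32, -22, -83).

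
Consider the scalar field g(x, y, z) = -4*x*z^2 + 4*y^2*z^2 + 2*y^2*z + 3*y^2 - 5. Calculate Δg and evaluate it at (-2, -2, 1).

∂²g/∂x² = 0
∂²g/∂y² = 2*(4*z^2 + 2*z + 3)
∂²g/∂z² = 8*(-x + y^2)
∇²g = -8*x + 8*y^2 + 8*z^2 + 4*z + 6
At (-2, -2, 1): 66.

66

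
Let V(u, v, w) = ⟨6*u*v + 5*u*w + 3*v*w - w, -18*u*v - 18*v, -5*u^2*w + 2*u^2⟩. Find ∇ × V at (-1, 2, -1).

(0, 14, -27)

(∇×V)₁ = ∂V₃/∂v − ∂V₂/∂w = 0
(∇×V)₂ = ∂V₁/∂w − ∂V₃/∂u = 10*u*w + u + 3*v - 1
(∇×V)₃ = ∂V₂/∂u − ∂V₁/∂v = -6*u - 18*v - 3*w
∇×V = (0, 10*u*w + u + 3*v - 1, -6*u - 18*v - 3*w)
At (-1, 2, -1): (0, 14, -27).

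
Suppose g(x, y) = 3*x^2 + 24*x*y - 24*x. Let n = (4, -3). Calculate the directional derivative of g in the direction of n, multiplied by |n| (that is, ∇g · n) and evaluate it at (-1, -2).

∂g/∂x = 6*x + 24*y - 24
∂g/∂y = 24*x
∇g at (-1, -2) = (-78, -24)
∇g · n = (-78)(4) + (-24)(-3) = -240

-240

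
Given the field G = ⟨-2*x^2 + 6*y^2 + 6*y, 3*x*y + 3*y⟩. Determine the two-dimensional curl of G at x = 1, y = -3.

∂G₂/∂x = 3*y
∂G₁/∂y = 12*y + 6
Scalar curl = -9*y - 6
At (1, -3): 21.

21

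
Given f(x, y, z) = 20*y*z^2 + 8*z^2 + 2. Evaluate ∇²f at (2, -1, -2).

∂²f/∂x² = 0
∂²f/∂y² = 0
∂²f/∂z² = 8*(5*y + 2)
∇²f = 40*y + 16
At (2, -1, -2): -24.

-24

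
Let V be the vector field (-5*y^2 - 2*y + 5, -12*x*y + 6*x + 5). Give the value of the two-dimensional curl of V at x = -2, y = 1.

6

∂V₂/∂x = -12*y + 6
∂V₁/∂y = -10*y - 2
Scalar curl = -2*y + 8
At (-2, 1): 6.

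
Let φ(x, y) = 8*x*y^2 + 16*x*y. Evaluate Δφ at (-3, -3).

∂²φ/∂x² = 0
∂²φ/∂y² = 16*x
∇²φ = 16*x
At (-3, -3): -48.

-48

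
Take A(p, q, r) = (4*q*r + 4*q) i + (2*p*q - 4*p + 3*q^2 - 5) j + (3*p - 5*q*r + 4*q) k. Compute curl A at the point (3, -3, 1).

(-1, -15, -18)

(∇×A)₁ = ∂A₃/∂q − ∂A₂/∂r = -5*r + 4
(∇×A)₂ = ∂A₁/∂r − ∂A₃/∂p = 4*q - 3
(∇×A)₃ = ∂A₂/∂p − ∂A₁/∂q = 2*q - 4*r - 8
∇×A = (-5*r + 4, 4*q - 3, 2*q - 4*r - 8)
At (3, -3, 1): (-1, -15, -18).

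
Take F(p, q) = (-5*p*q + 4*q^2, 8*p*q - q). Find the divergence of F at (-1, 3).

-24

∂F₁/∂p = -5*q
∂F₂/∂q = 8*p - 1
∇·F = 8*p - 5*q - 1
At (-1, 3): -24.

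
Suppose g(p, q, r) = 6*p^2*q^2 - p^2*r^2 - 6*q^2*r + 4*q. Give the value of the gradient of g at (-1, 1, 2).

(-4, -8, -10)

∂g/∂p = 12*p*q^2 - 2*p*r^2
∂g/∂q = 12*p^2*q - 12*q*r + 4
∂g/∂r = -2*p^2*r - 6*q^2
∇g = (12*p*q^2 - 2*p*r^2, 12*p^2*q - 12*q*r + 4, -2*p^2*r - 6*q^2)
At (-1, 1, 2): (-4, -8, -10).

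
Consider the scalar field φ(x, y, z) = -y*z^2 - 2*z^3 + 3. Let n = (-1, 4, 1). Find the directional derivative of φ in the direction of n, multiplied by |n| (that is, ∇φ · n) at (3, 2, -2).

∂φ/∂x = 0
∂φ/∂y = -z^2
∂φ/∂z = -2*y*z - 6*z^2
∇φ at (3, 2, -2) = (0, -4, -16)
∇φ · n = (0)(-1) + (-4)(4) + (-16)(1) = -32

-32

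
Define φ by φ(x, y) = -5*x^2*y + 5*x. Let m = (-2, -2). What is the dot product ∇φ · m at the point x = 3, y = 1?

∂φ/∂x = -10*x*y + 5
∂φ/∂y = -5*x^2
∇φ at (3, 1) = (-25, -45)
∇φ · m = (-25)(-2) + (-45)(-2) = 140

140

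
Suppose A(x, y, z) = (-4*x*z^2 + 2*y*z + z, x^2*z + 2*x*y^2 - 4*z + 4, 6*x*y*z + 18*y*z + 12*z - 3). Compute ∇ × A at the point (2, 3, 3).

(90, -95, 24)

(∇×A)₁ = ∂A₃/∂y − ∂A₂/∂z = -x^2 + 6*x*z + 18*z + 4
(∇×A)₂ = ∂A₁/∂z − ∂A₃/∂x = -8*x*z - 6*y*z + 2*y + 1
(∇×A)₃ = ∂A₂/∂x − ∂A₁/∂y = 2*x*z + 2*y^2 - 2*z
∇×A = (-x^2 + 6*x*z + 18*z + 4, -8*x*z - 6*y*z + 2*y + 1, 2*x*z + 2*y^2 - 2*z)
At (2, 3, 3): (90, -95, 24).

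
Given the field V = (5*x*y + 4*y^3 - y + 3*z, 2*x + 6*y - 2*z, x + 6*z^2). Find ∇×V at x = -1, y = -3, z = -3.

(2, 2, -100)

(∇×V)₁ = ∂V₃/∂y − ∂V₂/∂z = 2
(∇×V)₂ = ∂V₁/∂z − ∂V₃/∂x = 2
(∇×V)₃ = ∂V₂/∂x − ∂V₁/∂y = -5*x - 12*y^2 + 3
∇×V = (2, 2, -5*x - 12*y^2 + 3)
At (-1, -3, -3): (2, 2, -100).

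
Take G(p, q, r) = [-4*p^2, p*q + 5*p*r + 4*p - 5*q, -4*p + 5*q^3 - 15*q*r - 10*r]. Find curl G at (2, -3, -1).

(∇×G)₁ = ∂G₃/∂q − ∂G₂/∂r = -5*p + 15*q^2 - 15*r
(∇×G)₂ = ∂G₁/∂r − ∂G₃/∂p = 4
(∇×G)₃ = ∂G₂/∂p − ∂G₁/∂q = q + 5*r + 4
∇×G = (-5*p + 15*q^2 - 15*r, 4, q + 5*r + 4)
At (2, -3, -1): (140, 4, -4).

(140, 4, -4)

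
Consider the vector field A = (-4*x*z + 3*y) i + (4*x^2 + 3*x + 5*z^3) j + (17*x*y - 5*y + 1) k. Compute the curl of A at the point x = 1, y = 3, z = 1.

(-3, -55, 8)

(∇×A)₁ = ∂A₃/∂y − ∂A₂/∂z = 17*x - 15*z^2 - 5
(∇×A)₂ = ∂A₁/∂z − ∂A₃/∂x = -4*x - 17*y
(∇×A)₃ = ∂A₂/∂x − ∂A₁/∂y = 8*x
∇×A = (17*x - 15*z^2 - 5, -4*x - 17*y, 8*x)
At (1, 3, 1): (-3, -55, 8).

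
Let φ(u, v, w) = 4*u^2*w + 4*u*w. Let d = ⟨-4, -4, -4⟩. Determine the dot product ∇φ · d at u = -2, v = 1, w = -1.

∂φ/∂u = 8*u*w + 4*w
∂φ/∂v = 0
∂φ/∂w = 4*u^2 + 4*u
∇φ at (-2, 1, -1) = (12, 0, 8)
∇φ · d = (12)(-4) + (0)(-4) + (8)(-4) = -80

-80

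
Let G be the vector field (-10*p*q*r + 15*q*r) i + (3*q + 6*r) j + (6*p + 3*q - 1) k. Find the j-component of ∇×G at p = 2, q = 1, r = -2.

-11

(∇×G)_2 = ∂G₁/∂r − ∂G₃/∂p
= -10*p*q + 15*q − (6)
= -10*p*q + 15*q - 6
At (2, 1, -2): -11.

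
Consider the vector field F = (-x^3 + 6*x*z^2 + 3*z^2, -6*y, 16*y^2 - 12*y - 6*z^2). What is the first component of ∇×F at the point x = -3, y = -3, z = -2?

-108

(∇×F)_1 = ∂F₃/∂y − ∂F₂/∂z
= 32*y - 12 − (0)
= 32*y - 12
At (-3, -3, -2): -108.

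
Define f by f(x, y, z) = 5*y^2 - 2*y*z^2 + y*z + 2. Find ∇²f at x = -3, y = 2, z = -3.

∂²f/∂x² = 0
∂²f/∂y² = 10
∂²f/∂z² = -4*y
∇²f = -4*y + 10
At (-3, 2, -3): 2.

2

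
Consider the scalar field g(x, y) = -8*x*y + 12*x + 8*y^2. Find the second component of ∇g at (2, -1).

-32

(∇g)_2 = ∂g/∂y = -8*x + 16*y
At (2, -1): -32.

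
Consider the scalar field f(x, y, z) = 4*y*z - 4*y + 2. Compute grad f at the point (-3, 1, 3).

∂f/∂x = 0
∂f/∂y = 4*z - 4
∂f/∂z = 4*y
∇f = (0, 4*z - 4, 4*y)
At (-3, 1, 3): (0, 8, 4).

(0, 8, 4)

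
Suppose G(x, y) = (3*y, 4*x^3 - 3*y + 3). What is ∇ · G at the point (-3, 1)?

-3

∂G₁/∂x = 0
∂G₂/∂y = -3
∇·G = -3
At (-3, 1): -3.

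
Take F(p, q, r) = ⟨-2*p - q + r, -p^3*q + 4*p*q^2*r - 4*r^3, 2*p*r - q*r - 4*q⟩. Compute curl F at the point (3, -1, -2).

(∇×F)₁ = ∂F₃/∂q − ∂F₂/∂r = -4*p*q^2 + 12*r^2 - r - 4
(∇×F)₂ = ∂F₁/∂r − ∂F₃/∂p = -2*r + 1
(∇×F)₃ = ∂F₂/∂p − ∂F₁/∂q = -3*p^2*q + 4*q^2*r + 1
∇×F = (-4*p*q^2 + 12*r^2 - r - 4, -2*r + 1, -3*p^2*q + 4*q^2*r + 1)
At (3, -1, -2): (34, 5, 20).

(34, 5, 20)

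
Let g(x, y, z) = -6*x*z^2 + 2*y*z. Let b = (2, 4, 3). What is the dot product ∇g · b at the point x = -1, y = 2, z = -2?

-124

∂g/∂x = -6*z^2
∂g/∂y = 2*z
∂g/∂z = -12*x*z + 2*y
∇g at (-1, 2, -2) = (-24, -4, -20)
∇g · b = (-24)(2) + (-4)(4) + (-20)(3) = -124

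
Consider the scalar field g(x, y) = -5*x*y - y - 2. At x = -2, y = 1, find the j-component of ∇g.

9

(∇g)_2 = ∂g/∂y = -5*x - 1
At (-2, 1): 9.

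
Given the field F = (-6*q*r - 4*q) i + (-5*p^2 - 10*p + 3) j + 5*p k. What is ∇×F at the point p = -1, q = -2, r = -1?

(∇×F)₁ = ∂F₃/∂q − ∂F₂/∂r = 0
(∇×F)₂ = ∂F₁/∂r − ∂F₃/∂p = -6*q - 5
(∇×F)₃ = ∂F₂/∂p − ∂F₁/∂q = -10*p + 6*r - 6
∇×F = (0, -6*q - 5, -10*p + 6*r - 6)
At (-1, -2, -1): (0, 7, -2).

(0, 7, -2)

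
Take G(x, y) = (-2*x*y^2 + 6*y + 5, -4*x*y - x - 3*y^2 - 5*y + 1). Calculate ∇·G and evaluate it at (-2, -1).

∂G₁/∂x = -2*y^2
∂G₂/∂y = -4*x - 6*y - 5
∇·G = -4*x - 2*y^2 - 6*y - 5
At (-2, -1): 7.

7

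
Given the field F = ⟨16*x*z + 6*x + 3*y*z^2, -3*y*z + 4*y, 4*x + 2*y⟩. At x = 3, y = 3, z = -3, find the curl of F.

(11, -10, -27)

(∇×F)₁ = ∂F₃/∂y − ∂F₂/∂z = 3*y + 2
(∇×F)₂ = ∂F₁/∂z − ∂F₃/∂x = 16*x + 6*y*z - 4
(∇×F)₃ = ∂F₂/∂x − ∂F₁/∂y = -3*z^2
∇×F = (3*y + 2, 16*x + 6*y*z - 4, -3*z^2)
At (3, 3, -3): (11, -10, -27).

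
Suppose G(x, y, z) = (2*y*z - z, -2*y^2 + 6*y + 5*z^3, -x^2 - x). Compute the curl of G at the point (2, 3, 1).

(∇×G)₁ = ∂G₃/∂y − ∂G₂/∂z = -15*z^2
(∇×G)₂ = ∂G₁/∂z − ∂G₃/∂x = 2*x + 2*y
(∇×G)₃ = ∂G₂/∂x − ∂G₁/∂y = -2*z
∇×G = (-15*z^2, 2*x + 2*y, -2*z)
At (2, 3, 1): (-15, 10, -2).

(-15, 10, -2)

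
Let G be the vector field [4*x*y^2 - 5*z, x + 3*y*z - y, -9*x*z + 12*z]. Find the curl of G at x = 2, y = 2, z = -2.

(∇×G)₁ = ∂G₃/∂y − ∂G₂/∂z = -3*y
(∇×G)₂ = ∂G₁/∂z − ∂G₃/∂x = 9*z - 5
(∇×G)₃ = ∂G₂/∂x − ∂G₁/∂y = -8*x*y + 1
∇×G = (-3*y, 9*z - 5, -8*x*y + 1)
At (2, 2, -2): (-6, -23, -31).

(-6, -23, -31)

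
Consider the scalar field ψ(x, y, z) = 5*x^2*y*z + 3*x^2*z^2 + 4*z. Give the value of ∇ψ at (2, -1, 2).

(8, 40, 32)

∂ψ/∂x = 10*x*y*z + 6*x*z^2
∂ψ/∂y = 5*x^2*z
∂ψ/∂z = 5*x^2*y + 6*x^2*z + 4
∇ψ = (10*x*y*z + 6*x*z^2, 5*x^2*z, 5*x^2*y + 6*x^2*z + 4)
At (2, -1, 2): (8, 40, 32).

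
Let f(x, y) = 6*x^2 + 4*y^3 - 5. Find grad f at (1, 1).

(12, 12)

∂f/∂x = 12*x
∂f/∂y = 12*y^2
∇f = (12*x, 12*y^2)
At (1, 1): (12, 12).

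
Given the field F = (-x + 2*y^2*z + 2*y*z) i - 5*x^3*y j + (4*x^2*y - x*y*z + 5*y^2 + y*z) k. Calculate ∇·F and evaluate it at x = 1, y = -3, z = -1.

-6

∂F₁/∂x = -1
∂F₂/∂y = -5*x^3
∂F₃/∂z = -x*y + y
∇·F = -5*x^3 - x*y + y - 1
At (1, -3, -1): -6.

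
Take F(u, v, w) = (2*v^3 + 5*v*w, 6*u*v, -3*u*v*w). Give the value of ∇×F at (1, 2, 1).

(-3, 16, -17)

(∇×F)₁ = ∂F₃/∂v − ∂F₂/∂w = -3*u*w
(∇×F)₂ = ∂F₁/∂w − ∂F₃/∂u = 3*v*w + 5*v
(∇×F)₃ = ∂F₂/∂u − ∂F₁/∂v = -6*v^2 + 6*v - 5*w
∇×F = (-3*u*w, 3*v*w + 5*v, -6*v^2 + 6*v - 5*w)
At (1, 2, 1): (-3, 16, -17).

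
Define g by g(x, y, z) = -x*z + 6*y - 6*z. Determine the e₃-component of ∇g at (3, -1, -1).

(∇g)_3 = ∂g/∂z = -x - 6
At (3, -1, -1): -9.

-9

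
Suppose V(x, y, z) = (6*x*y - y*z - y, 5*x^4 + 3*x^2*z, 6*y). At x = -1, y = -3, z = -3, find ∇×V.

(3, 3, 2)

(∇×V)₁ = ∂V₃/∂y − ∂V₂/∂z = -3*x^2 + 6
(∇×V)₂ = ∂V₁/∂z − ∂V₃/∂x = -y
(∇×V)₃ = ∂V₂/∂x − ∂V₁/∂y = 20*x^3 + 6*x*z - 6*x + z + 1
∇×V = (-3*x^2 + 6, -y, 20*x^3 + 6*x*z - 6*x + z + 1)
At (-1, -3, -3): (3, 3, 2).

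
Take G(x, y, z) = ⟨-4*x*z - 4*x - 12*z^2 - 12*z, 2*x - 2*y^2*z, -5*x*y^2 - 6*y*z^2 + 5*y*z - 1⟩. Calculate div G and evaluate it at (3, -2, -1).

-42

∂G₁/∂x = -4*z - 4
∂G₂/∂y = -4*y*z
∂G₃/∂z = -12*y*z + 5*y
∇·G = -16*y*z + 5*y - 4*z - 4
At (3, -2, -1): -42.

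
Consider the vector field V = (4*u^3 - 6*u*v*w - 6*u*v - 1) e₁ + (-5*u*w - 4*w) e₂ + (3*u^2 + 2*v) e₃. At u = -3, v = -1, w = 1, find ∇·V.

120

∂V₁/∂u = 12*u^2 - 6*v*w - 6*v
∂V₂/∂v = 0
∂V₃/∂w = 0
∇·V = 12*u^2 - 6*v*w - 6*v
At (-3, -1, 1): 120.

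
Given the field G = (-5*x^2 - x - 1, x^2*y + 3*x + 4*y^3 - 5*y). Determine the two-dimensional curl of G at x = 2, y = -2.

-5

∂G₂/∂x = 2*x*y + 3
∂G₁/∂y = 0
Scalar curl = 2*x*y + 3
At (2, -2): -5.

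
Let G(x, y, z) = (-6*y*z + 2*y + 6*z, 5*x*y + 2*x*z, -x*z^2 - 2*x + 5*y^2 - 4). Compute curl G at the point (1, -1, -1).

(∇×G)₁ = ∂G₃/∂y − ∂G₂/∂z = -2*x + 10*y
(∇×G)₂ = ∂G₁/∂z − ∂G₃/∂x = -6*y + z^2 + 8
(∇×G)₃ = ∂G₂/∂x − ∂G₁/∂y = 5*y + 8*z - 2
∇×G = (-2*x + 10*y, -6*y + z^2 + 8, 5*y + 8*z - 2)
At (1, -1, -1): (-12, 15, -15).

(-12, 15, -15)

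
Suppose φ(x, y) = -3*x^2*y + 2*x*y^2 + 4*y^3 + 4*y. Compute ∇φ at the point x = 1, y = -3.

(36, 97)

∂φ/∂x = -6*x*y + 2*y^2
∂φ/∂y = -3*x^2 + 4*x*y + 12*y^2 + 4
∇φ = (-6*x*y + 2*y^2, -3*x^2 + 4*x*y + 12*y^2 + 4)
At (1, -3): (36, 97).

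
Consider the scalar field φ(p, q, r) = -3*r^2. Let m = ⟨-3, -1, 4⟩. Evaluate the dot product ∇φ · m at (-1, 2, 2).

∂φ/∂p = 0
∂φ/∂q = 0
∂φ/∂r = -6*r
∇φ at (-1, 2, 2) = (0, 0, -12)
∇φ · m = (0)(-3) + (0)(-1) + (-12)(4) = -48

-48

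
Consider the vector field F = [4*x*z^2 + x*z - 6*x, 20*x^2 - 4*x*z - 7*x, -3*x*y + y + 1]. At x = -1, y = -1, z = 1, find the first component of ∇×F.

0

(∇×F)_1 = ∂F₃/∂y − ∂F₂/∂z
= -3*x + 1 − (-4*x)
= x + 1
At (-1, -1, 1): 0.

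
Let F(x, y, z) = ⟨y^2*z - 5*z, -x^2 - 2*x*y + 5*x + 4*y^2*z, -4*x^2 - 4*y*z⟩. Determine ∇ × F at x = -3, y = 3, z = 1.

(∇×F)₁ = ∂F₃/∂y − ∂F₂/∂z = -4*y^2 - 4*z
(∇×F)₂ = ∂F₁/∂z − ∂F₃/∂x = 8*x + y^2 - 5
(∇×F)₃ = ∂F₂/∂x − ∂F₁/∂y = -2*x - 2*y*z - 2*y + 5
∇×F = (-4*y^2 - 4*z, 8*x + y^2 - 5, -2*x - 2*y*z - 2*y + 5)
At (-3, 3, 1): (-40, -20, -1).

(-40, -20, -1)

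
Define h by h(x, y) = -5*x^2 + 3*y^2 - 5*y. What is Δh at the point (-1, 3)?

-4

∂²h/∂x² = -10
∂²h/∂y² = 6
∇²h = -4
At (-1, 3): -4.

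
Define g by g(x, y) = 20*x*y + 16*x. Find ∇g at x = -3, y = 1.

∂g/∂x = 20*y + 16
∂g/∂y = 20*x
∇g = (20*y + 16, 20*x)
At (-3, 1): (36, -60).

(36, -60)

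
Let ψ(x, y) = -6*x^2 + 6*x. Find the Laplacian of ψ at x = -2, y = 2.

-12

∂²ψ/∂x² = -12
∂²ψ/∂y² = 0
∇²ψ = -12
At (-2, 2): -12.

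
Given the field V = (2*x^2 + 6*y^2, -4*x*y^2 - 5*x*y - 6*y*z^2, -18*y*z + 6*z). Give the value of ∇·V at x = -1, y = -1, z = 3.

-37

∂V₁/∂x = 4*x
∂V₂/∂y = -8*x*y - 5*x - 6*z^2
∂V₃/∂z = -18*y + 6
∇·V = -8*x*y - x - 18*y - 6*z^2 + 6
At (-1, -1, 3): -37.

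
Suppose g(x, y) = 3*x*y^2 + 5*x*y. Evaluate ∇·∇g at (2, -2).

∂²g/∂x² = 0
∂²g/∂y² = 6*x
∇²g = 6*x
At (2, -2): 12.

12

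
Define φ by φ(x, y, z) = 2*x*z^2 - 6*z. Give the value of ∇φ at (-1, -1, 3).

(18, 0, -18)

∂φ/∂x = 2*z^2
∂φ/∂y = 0
∂φ/∂z = 4*x*z - 6
∇φ = (2*z^2, 0, 4*x*z - 6)
At (-1, -1, 3): (18, 0, -18).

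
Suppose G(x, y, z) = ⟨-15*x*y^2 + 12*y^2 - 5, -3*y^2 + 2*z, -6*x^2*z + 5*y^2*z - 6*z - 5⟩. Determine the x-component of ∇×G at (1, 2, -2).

-42

(∇×G)_1 = ∂G₃/∂y − ∂G₂/∂z
= 10*y*z − (2)
= 10*y*z - 2
At (1, 2, -2): -42.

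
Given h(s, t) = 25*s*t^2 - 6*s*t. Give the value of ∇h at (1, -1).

∂h/∂s = 25*t^2 - 6*t
∂h/∂t = 50*s*t - 6*s
∇h = (25*t^2 - 6*t, 50*s*t - 6*s)
At (1, -1): (31, -56).

(31, -56)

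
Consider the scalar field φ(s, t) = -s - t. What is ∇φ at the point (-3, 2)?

(-1, -1)

∂φ/∂s = -1
∂φ/∂t = -1
∇φ = (-1, -1)
At (-3, 2): (-1, -1).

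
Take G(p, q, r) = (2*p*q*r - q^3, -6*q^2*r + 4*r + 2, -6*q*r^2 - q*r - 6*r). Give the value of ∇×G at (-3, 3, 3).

(∇×G)₁ = ∂G₃/∂q − ∂G₂/∂r = 6*q^2 - 6*r^2 - r - 4
(∇×G)₂ = ∂G₁/∂r − ∂G₃/∂p = 2*p*q
(∇×G)₃ = ∂G₂/∂p − ∂G₁/∂q = -2*p*r + 3*q^2
∇×G = (6*q^2 - 6*r^2 - r - 4, 2*p*q, -2*p*r + 3*q^2)
At (-3, 3, 3): (-7, -18, 45).

(-7, -18, 45)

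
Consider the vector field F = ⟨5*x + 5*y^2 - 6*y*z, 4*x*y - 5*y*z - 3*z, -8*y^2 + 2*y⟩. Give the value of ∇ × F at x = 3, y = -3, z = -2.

(∇×F)₁ = ∂F₃/∂y − ∂F₂/∂z = -11*y + 5
(∇×F)₂ = ∂F₁/∂z − ∂F₃/∂x = -6*y
(∇×F)₃ = ∂F₂/∂x − ∂F₁/∂y = -6*y + 6*z
∇×F = (-11*y + 5, -6*y, -6*y + 6*z)
At (3, -3, -2): (38, 18, 6).

(38, 18, 6)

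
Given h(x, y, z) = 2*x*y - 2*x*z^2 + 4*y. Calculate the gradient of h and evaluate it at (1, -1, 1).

∂h/∂x = 2*y - 2*z^2
∂h/∂y = 2*x + 4
∂h/∂z = -4*x*z
∇h = (2*y - 2*z^2, 2*x + 4, -4*x*z)
At (1, -1, 1): (-4, 6, -4).

(-4, 6, -4)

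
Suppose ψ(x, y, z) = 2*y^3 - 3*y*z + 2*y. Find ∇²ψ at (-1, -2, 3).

-24

∂²ψ/∂x² = 0
∂²ψ/∂y² = 12*y
∂²ψ/∂z² = 0
∇²ψ = 12*y
At (-1, -2, 3): -24.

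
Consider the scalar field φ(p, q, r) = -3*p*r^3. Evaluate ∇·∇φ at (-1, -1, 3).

∂²φ/∂p² = 0
∂²φ/∂q² = 0
∂²φ/∂r² = -18*p*r
∇²φ = -18*p*r
At (-1, -1, 3): 54.

54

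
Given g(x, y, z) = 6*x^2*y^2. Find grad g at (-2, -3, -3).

∂g/∂x = 12*x*y^2
∂g/∂y = 12*x^2*y
∂g/∂z = 0
∇g = (12*x*y^2, 12*x^2*y, 0)
At (-2, -3, -3): (-216, -144, 0).

(-216, -144, 0)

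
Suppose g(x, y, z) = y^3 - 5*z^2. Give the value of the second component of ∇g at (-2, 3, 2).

27

(∇g)_2 = ∂g/∂y = 3*y^2
At (-2, 3, 2): 27.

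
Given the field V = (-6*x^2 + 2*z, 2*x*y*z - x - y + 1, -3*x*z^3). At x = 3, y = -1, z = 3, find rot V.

(6, 83, -7)

(∇×V)₁ = ∂V₃/∂y − ∂V₂/∂z = -2*x*y
(∇×V)₂ = ∂V₁/∂z − ∂V₃/∂x = 3*z^3 + 2
(∇×V)₃ = ∂V₂/∂x − ∂V₁/∂y = 2*y*z - 1
∇×V = (-2*x*y, 3*z^3 + 2, 2*y*z - 1)
At (3, -1, 3): (6, 83, -7).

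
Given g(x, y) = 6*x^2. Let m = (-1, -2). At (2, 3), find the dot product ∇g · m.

-24

∂g/∂x = 12*x
∂g/∂y = 0
∇g at (2, 3) = (24, 0)
∇g · m = (24)(-1) + (0)(-2) = -24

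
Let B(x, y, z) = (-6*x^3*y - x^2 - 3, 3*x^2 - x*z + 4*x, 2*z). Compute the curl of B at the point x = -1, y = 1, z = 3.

(∇×B)₁ = ∂B₃/∂y − ∂B₂/∂z = x
(∇×B)₂ = ∂B₁/∂z − ∂B₃/∂x = 0
(∇×B)₃ = ∂B₂/∂x − ∂B₁/∂y = 6*x^3 + 6*x - z + 4
∇×B = (x, 0, 6*x^3 + 6*x - z + 4)
At (-1, 1, 3): (-1, 0, -11).

(-1, 0, -11)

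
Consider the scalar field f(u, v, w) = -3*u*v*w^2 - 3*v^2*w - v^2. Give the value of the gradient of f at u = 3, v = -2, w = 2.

∂f/∂u = -3*v*w^2
∂f/∂v = -3*u*w^2 - 6*v*w - 2*v
∂f/∂w = -6*u*v*w - 3*v^2
∇f = (-3*v*w^2, -3*u*w^2 - 6*v*w - 2*v, -6*u*v*w - 3*v^2)
At (3, -2, 2): (24, -8, 60).

(24, -8, 60)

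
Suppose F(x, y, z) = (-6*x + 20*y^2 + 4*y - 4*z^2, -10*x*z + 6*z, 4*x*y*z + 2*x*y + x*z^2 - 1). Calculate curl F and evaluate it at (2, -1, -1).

(10, 5, 46)

(∇×F)₁ = ∂F₃/∂y − ∂F₂/∂z = 4*x*z + 12*x - 6
(∇×F)₂ = ∂F₁/∂z − ∂F₃/∂x = -4*y*z - 2*y - z^2 - 8*z
(∇×F)₃ = ∂F₂/∂x − ∂F₁/∂y = -40*y - 10*z - 4
∇×F = (4*x*z + 12*x - 6, -4*y*z - 2*y - z^2 - 8*z, -40*y - 10*z - 4)
At (2, -1, -1): (10, 5, 46).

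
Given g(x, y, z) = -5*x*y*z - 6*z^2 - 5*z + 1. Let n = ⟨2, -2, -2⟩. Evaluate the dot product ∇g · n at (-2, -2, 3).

122

∂g/∂x = -5*y*z
∂g/∂y = -5*x*z
∂g/∂z = -5*x*y - 12*z - 5
∇g at (-2, -2, 3) = (30, 30, -61)
∇g · n = (30)(2) + (30)(-2) + (-61)(-2) = 122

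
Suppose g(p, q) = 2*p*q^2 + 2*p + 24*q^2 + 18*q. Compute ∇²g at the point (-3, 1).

36

∂²g/∂p² = 0
∂²g/∂q² = 4*(p + 12)
∇²g = 4*p + 48
At (-3, 1): 36.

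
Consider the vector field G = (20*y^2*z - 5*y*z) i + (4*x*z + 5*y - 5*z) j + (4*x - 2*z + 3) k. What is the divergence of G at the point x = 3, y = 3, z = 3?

3

∂G₁/∂x = 0
∂G₂/∂y = 5
∂G₃/∂z = -2
∇·G = 3
At (3, 3, 3): 3.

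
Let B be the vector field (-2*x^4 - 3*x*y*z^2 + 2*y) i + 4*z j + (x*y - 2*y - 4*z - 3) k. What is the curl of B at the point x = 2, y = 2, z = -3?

(∇×B)₁ = ∂B₃/∂y − ∂B₂/∂z = x - 6
(∇×B)₂ = ∂B₁/∂z − ∂B₃/∂x = -6*x*y*z - y
(∇×B)₃ = ∂B₂/∂x − ∂B₁/∂y = 3*x*z^2 - 2
∇×B = (x - 6, -6*x*y*z - y, 3*x*z^2 - 2)
At (2, 2, -3): (-4, 70, 52).

(-4, 70, 52)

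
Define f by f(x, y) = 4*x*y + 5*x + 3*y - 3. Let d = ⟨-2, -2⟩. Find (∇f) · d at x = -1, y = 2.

-24

∂f/∂x = 4*y + 5
∂f/∂y = 4*x + 3
∇f at (-1, 2) = (13, -1)
∇f · d = (13)(-2) + (-1)(-2) = -24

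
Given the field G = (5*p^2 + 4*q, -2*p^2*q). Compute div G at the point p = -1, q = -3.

∂G₁/∂p = 10*p
∂G₂/∂q = -2*p^2
∇·G = -2*p^2 + 10*p
At (-1, -3): -12.

-12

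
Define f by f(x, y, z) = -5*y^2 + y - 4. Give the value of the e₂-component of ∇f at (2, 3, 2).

(∇f)_2 = ∂f/∂y = -10*y + 1
At (2, 3, 2): -29.

-29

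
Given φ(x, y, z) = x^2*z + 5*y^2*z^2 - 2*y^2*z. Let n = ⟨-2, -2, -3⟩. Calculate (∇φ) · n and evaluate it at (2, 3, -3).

∂φ/∂x = 2*x*z
∂φ/∂y = 10*y*z^2 - 4*y*z
∂φ/∂z = x^2 + 10*y^2*z - 2*y^2
∇φ at (2, 3, -3) = (-12, 306, -284)
∇φ · n = (-12)(-2) + (306)(-2) + (-284)(-3) = 264

264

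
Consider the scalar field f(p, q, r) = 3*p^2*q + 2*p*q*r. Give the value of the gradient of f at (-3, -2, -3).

(48, 45, 12)

∂f/∂p = 6*p*q + 2*q*r
∂f/∂q = 3*p^2 + 2*p*r
∂f/∂r = 2*p*q
∇f = (6*p*q + 2*q*r, 3*p^2 + 2*p*r, 2*p*q)
At (-3, -2, -3): (48, 45, 12).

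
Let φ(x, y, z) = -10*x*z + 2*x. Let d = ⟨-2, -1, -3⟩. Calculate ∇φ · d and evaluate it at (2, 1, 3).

∂φ/∂x = -10*z + 2
∂φ/∂y = 0
∂φ/∂z = -10*x
∇φ at (2, 1, 3) = (-28, 0, -20)
∇φ · d = (-28)(-2) + (0)(-1) + (-20)(-3) = 116

116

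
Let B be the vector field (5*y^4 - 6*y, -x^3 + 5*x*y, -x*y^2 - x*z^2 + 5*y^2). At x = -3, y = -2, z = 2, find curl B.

(∇×B)₁ = ∂B₃/∂y − ∂B₂/∂z = -2*x*y + 10*y
(∇×B)₂ = ∂B₁/∂z − ∂B₃/∂x = y^2 + z^2
(∇×B)₃ = ∂B₂/∂x − ∂B₁/∂y = -3*x^2 - 20*y^3 + 5*y + 6
∇×B = (-2*x*y + 10*y, y^2 + z^2, -3*x^2 - 20*y^3 + 5*y + 6)
At (-3, -2, 2): (-32, 8, 129).

(-32, 8, 129)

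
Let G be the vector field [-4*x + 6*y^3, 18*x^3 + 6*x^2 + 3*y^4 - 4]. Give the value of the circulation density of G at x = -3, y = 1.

∂G₂/∂x = 54*x^2 + 12*x
∂G₁/∂y = 18*y^2
Scalar curl = 54*x^2 + 12*x - 18*y^2
At (-3, 1): 432.

432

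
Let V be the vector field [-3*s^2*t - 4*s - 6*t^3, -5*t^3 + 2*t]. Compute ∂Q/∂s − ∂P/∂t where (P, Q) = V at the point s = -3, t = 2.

99

∂V₂/∂s = 0
∂V₁/∂t = -3*s^2 - 18*t^2
Scalar curl = 3*s^2 + 18*t^2
At (-3, 2): 99.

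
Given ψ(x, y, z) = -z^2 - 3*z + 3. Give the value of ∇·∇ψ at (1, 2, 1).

-2

∂²ψ/∂x² = 0
∂²ψ/∂y² = 0
∂²ψ/∂z² = -2
∇²ψ = -2
At (1, 2, 1): -2.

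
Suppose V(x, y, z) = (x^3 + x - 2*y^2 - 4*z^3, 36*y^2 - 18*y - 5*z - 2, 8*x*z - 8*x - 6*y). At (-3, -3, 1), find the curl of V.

(-1, -12, -12)

(∇×V)₁ = ∂V₃/∂y − ∂V₂/∂z = -1
(∇×V)₂ = ∂V₁/∂z − ∂V₃/∂x = -12*z^2 - 8*z + 8
(∇×V)₃ = ∂V₂/∂x − ∂V₁/∂y = 4*y
∇×V = (-1, -12*z^2 - 8*z + 8, 4*y)
At (-3, -3, 1): (-1, -12, -12).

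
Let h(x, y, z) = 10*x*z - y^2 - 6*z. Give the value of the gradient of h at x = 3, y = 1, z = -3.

∂h/∂x = 10*z
∂h/∂y = -2*y
∂h/∂z = 10*x - 6
∇h = (10*z, -2*y, 10*x - 6)
At (3, 1, -3): (-30, -2, 24).

(-30, -2, 24)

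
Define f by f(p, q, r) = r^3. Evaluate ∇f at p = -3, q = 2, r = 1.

(0, 0, 3)

∂f/∂p = 0
∂f/∂q = 0
∂f/∂r = 3*r^2
∇f = (0, 0, 3*r^2)
At (-3, 2, 1): (0, 0, 3).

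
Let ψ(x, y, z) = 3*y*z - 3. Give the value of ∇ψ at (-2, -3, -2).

(0, -6, -9)

∂ψ/∂x = 0
∂ψ/∂y = 3*z
∂ψ/∂z = 3*y
∇ψ = (0, 3*z, 3*y)
At (-2, -3, -2): (0, -6, -9).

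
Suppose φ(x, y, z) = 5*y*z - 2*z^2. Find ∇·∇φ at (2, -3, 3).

-4

∂²φ/∂x² = 0
∂²φ/∂y² = 0
∂²φ/∂z² = -4
∇²φ = -4
At (2, -3, 3): -4.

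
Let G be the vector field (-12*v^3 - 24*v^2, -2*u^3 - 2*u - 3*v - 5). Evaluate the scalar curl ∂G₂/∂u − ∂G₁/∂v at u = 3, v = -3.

124

∂G₂/∂u = -6*u^2 - 2
∂G₁/∂v = -36*v^2 - 48*v
Scalar curl = -6*u^2 + 36*v^2 + 48*v - 2
At (3, -3): 124.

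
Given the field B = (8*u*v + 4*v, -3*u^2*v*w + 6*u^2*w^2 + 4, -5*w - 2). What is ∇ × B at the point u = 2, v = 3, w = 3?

(∇×B)₁ = ∂B₃/∂v − ∂B₂/∂w = 3*u^2*v - 12*u^2*w
(∇×B)₂ = ∂B₁/∂w − ∂B₃/∂u = 0
(∇×B)₃ = ∂B₂/∂u − ∂B₁/∂v = -6*u*v*w + 12*u*w^2 - 8*u - 4
∇×B = (3*u^2*v - 12*u^2*w, 0, -6*u*v*w + 12*u*w^2 - 8*u - 4)
At (2, 3, 3): (-108, 0, 88).

(-108, 0, 88)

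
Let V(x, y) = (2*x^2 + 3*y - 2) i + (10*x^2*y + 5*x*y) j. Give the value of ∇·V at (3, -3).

117

∂V₁/∂x = 4*x
∂V₂/∂y = 10*x^2 + 5*x
∇·V = 10*x^2 + 9*x
At (3, -3): 117.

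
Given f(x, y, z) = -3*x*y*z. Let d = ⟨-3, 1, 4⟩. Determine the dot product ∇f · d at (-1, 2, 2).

∂f/∂x = -3*y*z
∂f/∂y = -3*x*z
∂f/∂z = -3*x*y
∇f at (-1, 2, 2) = (-12, 6, 6)
∇f · d = (-12)(-3) + (6)(1) + (6)(4) = 66

66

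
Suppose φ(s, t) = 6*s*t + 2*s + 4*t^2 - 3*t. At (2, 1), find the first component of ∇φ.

8

(∇φ)_1 = ∂φ/∂s = 6*t + 2
At (2, 1): 8.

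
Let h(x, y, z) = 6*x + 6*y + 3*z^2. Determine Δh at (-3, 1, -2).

6

∂²h/∂x² = 0
∂²h/∂y² = 0
∂²h/∂z² = 6
∇²h = 6
At (-3, 1, -2): 6.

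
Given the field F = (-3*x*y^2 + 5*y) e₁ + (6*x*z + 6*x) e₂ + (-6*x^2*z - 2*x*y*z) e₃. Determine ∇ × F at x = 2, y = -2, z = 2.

(-20, 40, -11)

(∇×F)₁ = ∂F₃/∂y − ∂F₂/∂z = -2*x*z - 6*x
(∇×F)₂ = ∂F₁/∂z − ∂F₃/∂x = 12*x*z + 2*y*z
(∇×F)₃ = ∂F₂/∂x − ∂F₁/∂y = 6*x*y + 6*z + 1
∇×F = (-2*x*z - 6*x, 12*x*z + 2*y*z, 6*x*y + 6*z + 1)
At (2, -2, 2): (-20, 40, -11).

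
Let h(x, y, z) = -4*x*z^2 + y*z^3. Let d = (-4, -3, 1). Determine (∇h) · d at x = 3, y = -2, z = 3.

∂h/∂x = -4*z^2
∂h/∂y = z^3
∂h/∂z = -8*x*z + 3*y*z^2
∇h at (3, -2, 3) = (-36, 27, -126)
∇h · d = (-36)(-4) + (27)(-3) + (-126)(1) = -63

-63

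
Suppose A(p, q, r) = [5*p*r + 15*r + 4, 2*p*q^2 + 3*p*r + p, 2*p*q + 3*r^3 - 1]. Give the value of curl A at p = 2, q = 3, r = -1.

(-2, 19, 16)

(∇×A)₁ = ∂A₃/∂q − ∂A₂/∂r = -p
(∇×A)₂ = ∂A₁/∂r − ∂A₃/∂p = 5*p - 2*q + 15
(∇×A)₃ = ∂A₂/∂p − ∂A₁/∂q = 2*q^2 + 3*r + 1
∇×A = (-p, 5*p - 2*q + 15, 2*q^2 + 3*r + 1)
At (2, 3, -1): (-2, 19, 16).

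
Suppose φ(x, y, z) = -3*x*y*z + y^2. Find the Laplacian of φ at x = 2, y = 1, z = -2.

∂²φ/∂x² = 0
∂²φ/∂y² = 2
∂²φ/∂z² = 0
∇²φ = 2
At (2, 1, -2): 2.

2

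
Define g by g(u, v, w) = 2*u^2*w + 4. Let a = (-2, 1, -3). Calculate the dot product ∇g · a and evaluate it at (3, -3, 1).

-78

∂g/∂u = 4*u*w
∂g/∂v = 0
∂g/∂w = 2*u^2
∇g at (3, -3, 1) = (12, 0, 18)
∇g · a = (12)(-2) + (0)(1) + (18)(-3) = -78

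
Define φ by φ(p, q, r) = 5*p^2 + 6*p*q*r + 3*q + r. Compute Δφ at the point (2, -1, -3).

∂²φ/∂p² = 10
∂²φ/∂q² = 0
∂²φ/∂r² = 0
∇²φ = 10
At (2, -1, -3): 10.

10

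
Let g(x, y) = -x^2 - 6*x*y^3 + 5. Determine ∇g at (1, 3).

∂g/∂x = -2*x - 6*y^3
∂g/∂y = -18*x*y^2
∇g = (-2*x - 6*y^3, -18*x*y^2)
At (1, 3): (-164, -162).

(-164, -162)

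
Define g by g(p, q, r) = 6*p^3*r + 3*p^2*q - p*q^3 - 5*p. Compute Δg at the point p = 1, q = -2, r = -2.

-72

∂²g/∂p² = 6*(6*p*r + q)
∂²g/∂q² = -6*p*q
∂²g/∂r² = 0
∇²g = -6*p*q + 36*p*r + 6*q
At (1, -2, -2): -72.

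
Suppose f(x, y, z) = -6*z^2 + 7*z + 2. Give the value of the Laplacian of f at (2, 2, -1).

-12

∂²f/∂x² = 0
∂²f/∂y² = 0
∂²f/∂z² = -12
∇²f = -12
At (2, 2, -1): -12.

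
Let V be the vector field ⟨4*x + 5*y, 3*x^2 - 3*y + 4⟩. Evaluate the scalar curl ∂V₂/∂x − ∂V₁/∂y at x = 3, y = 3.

13

∂V₂/∂x = 6*x
∂V₁/∂y = 5
Scalar curl = 6*x - 5
At (3, 3): 13.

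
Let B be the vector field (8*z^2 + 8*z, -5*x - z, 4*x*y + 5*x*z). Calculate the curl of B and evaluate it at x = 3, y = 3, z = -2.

(13, -26, -5)

(∇×B)₁ = ∂B₃/∂y − ∂B₂/∂z = 4*x + 1
(∇×B)₂ = ∂B₁/∂z − ∂B₃/∂x = -4*y + 11*z + 8
(∇×B)₃ = ∂B₂/∂x − ∂B₁/∂y = -5
∇×B = (4*x + 1, -4*y + 11*z + 8, -5)
At (3, 3, -2): (13, -26, -5).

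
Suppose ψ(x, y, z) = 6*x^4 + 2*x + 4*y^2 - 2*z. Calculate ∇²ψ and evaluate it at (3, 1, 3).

656

∂²ψ/∂x² = 72*x^2
∂²ψ/∂y² = 8
∂²ψ/∂z² = 0
∇²ψ = 72*x^2 + 8
At (3, 1, 3): 656.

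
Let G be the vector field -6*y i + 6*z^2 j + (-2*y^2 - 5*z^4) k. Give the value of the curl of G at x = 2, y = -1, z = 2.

(∇×G)₁ = ∂G₃/∂y − ∂G₂/∂z = -4*y - 12*z
(∇×G)₂ = ∂G₁/∂z − ∂G₃/∂x = 0
(∇×G)₃ = ∂G₂/∂x − ∂G₁/∂y = 6
∇×G = (-4*y - 12*z, 0, 6)
At (2, -1, 2): (-20, 0, 6).

(-20, 0, 6)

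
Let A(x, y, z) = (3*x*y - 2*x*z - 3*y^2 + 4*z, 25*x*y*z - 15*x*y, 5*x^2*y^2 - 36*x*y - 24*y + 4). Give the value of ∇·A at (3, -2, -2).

-197

∂A₁/∂x = 3*y - 2*z
∂A₂/∂y = 25*x*z - 15*x
∂A₃/∂z = 0
∇·A = 25*x*z - 15*x + 3*y - 2*z
At (3, -2, -2): -197.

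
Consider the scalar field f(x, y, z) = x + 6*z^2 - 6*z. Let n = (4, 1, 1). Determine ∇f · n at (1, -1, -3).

∂f/∂x = 1
∂f/∂y = 0
∂f/∂z = 12*z - 6
∇f at (1, -1, -3) = (1, 0, -42)
∇f · n = (1)(4) + (0)(1) + (-42)(1) = -38

-38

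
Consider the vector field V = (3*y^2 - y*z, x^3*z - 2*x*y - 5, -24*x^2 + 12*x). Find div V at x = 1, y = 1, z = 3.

∂V₁/∂x = 0
∂V₂/∂y = -2*x
∂V₃/∂z = 0
∇·V = -2*x
At (1, 1, 3): -2.

-2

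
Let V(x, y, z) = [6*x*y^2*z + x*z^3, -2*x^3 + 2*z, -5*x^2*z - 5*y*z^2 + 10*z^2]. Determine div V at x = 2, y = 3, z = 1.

25

∂V₁/∂x = 6*y^2*z + z^3
∂V₂/∂y = 0
∂V₃/∂z = -5*x^2 - 10*y*z + 20*z
∇·V = -5*x^2 + 6*y^2*z - 10*y*z + z^3 + 20*z
At (2, 3, 1): 25.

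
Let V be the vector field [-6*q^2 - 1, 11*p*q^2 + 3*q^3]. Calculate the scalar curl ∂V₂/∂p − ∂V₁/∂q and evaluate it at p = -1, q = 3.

135

∂V₂/∂p = 11*q^2
∂V₁/∂q = -12*q
Scalar curl = 11*q^2 + 12*q
At (-1, 3): 135.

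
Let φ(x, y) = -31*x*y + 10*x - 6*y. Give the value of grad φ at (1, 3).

∂φ/∂x = -31*y + 10
∂φ/∂y = -31*x - 6
∇φ = (-31*y + 10, -31*x - 6)
At (1, 3): (-83, -37).

(-83, -37)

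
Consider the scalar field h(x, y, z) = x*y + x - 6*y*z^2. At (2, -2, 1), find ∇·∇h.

24

∂²h/∂x² = 0
∂²h/∂y² = 0
∂²h/∂z² = -12*y
∇²h = -12*y
At (2, -2, 1): 24.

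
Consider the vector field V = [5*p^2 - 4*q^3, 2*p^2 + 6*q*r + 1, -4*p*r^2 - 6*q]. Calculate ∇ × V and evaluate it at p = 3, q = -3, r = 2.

(12, 16, 120)

(∇×V)₁ = ∂V₃/∂q − ∂V₂/∂r = -6*q - 6
(∇×V)₂ = ∂V₁/∂r − ∂V₃/∂p = 4*r^2
(∇×V)₃ = ∂V₂/∂p − ∂V₁/∂q = 4*p + 12*q^2
∇×V = (-6*q - 6, 4*r^2, 4*p + 12*q^2)
At (3, -3, 2): (12, 16, 120).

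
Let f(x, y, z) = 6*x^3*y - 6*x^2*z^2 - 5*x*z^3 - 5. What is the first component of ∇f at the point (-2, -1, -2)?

64

(∇f)_1 = ∂f/∂x = 18*x^2*y - 12*x*z^2 - 5*z^3
At (-2, -1, -2): 64.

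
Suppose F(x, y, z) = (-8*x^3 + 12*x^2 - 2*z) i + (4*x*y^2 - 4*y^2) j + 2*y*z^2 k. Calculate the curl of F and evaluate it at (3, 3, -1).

(2, -2, 36)

(∇×F)₁ = ∂F₃/∂y − ∂F₂/∂z = 2*z^2
(∇×F)₂ = ∂F₁/∂z − ∂F₃/∂x = -2
(∇×F)₃ = ∂F₂/∂x − ∂F₁/∂y = 4*y^2
∇×F = (2*z^2, -2, 4*y^2)
At (3, 3, -1): (2, -2, 36).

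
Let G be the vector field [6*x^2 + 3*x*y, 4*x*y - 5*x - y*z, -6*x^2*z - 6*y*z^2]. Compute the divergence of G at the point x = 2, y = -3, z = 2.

∂G₁/∂x = 12*x + 3*y
∂G₂/∂y = 4*x - z
∂G₃/∂z = -6*x^2 - 12*y*z
∇·G = -6*x^2 + 16*x - 12*y*z + 3*y - z
At (2, -3, 2): 69.

69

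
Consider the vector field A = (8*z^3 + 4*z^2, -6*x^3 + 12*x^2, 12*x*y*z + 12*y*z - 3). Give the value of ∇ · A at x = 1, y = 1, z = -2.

24

∂A₁/∂x = 0
∂A₂/∂y = 0
∂A₃/∂z = 12*x*y + 12*y
∇·A = 12*x*y + 12*y
At (1, 1, -2): 24.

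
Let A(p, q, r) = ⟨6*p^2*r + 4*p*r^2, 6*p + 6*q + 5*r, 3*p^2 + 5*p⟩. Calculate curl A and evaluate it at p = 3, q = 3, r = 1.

(-5, 55, 6)

(∇×A)₁ = ∂A₃/∂q − ∂A₂/∂r = -5
(∇×A)₂ = ∂A₁/∂r − ∂A₃/∂p = 6*p^2 + 8*p*r - 6*p - 5
(∇×A)₃ = ∂A₂/∂p − ∂A₁/∂q = 6
∇×A = (-5, 6*p^2 + 8*p*r - 6*p - 5, 6)
At (3, 3, 1): (-5, 55, 6).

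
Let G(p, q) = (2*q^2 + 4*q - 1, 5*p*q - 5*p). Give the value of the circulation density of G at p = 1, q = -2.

∂G₂/∂p = 5*q - 5
∂G₁/∂q = 4*q + 4
Scalar curl = q - 9
At (1, -2): -11.

-11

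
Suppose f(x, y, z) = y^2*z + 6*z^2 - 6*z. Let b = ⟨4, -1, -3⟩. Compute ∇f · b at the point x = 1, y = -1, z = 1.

-19

∂f/∂x = 0
∂f/∂y = 2*y*z
∂f/∂z = y^2 + 12*z - 6
∇f at (1, -1, 1) = (0, -2, 7)
∇f · b = (0)(4) + (-2)(-1) + (7)(-3) = -19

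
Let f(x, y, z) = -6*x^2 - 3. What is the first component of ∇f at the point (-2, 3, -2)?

(∇f)_1 = ∂f/∂x = -12*x
At (-2, 3, -2): 24.

24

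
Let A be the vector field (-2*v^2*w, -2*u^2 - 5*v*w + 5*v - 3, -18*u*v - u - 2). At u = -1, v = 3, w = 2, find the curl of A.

(∇×A)₁ = ∂A₃/∂v − ∂A₂/∂w = -18*u + 5*v
(∇×A)₂ = ∂A₁/∂w − ∂A₃/∂u = -2*v^2 + 18*v + 1
(∇×A)₃ = ∂A₂/∂u − ∂A₁/∂v = -4*u + 4*v*w
∇×A = (-18*u + 5*v, -2*v^2 + 18*v + 1, -4*u + 4*v*w)
At (-1, 3, 2): (33, 37, 28).

(33, 37, 28)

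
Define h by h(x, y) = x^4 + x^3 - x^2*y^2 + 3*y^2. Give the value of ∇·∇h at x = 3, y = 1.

112

∂²h/∂x² = 2*(6*x^2 + 3*x - y^2)
∂²h/∂y² = 2*(-x^2 + 3)
∇²h = 10*x^2 + 6*x - 2*y^2 + 6
At (3, 1): 112.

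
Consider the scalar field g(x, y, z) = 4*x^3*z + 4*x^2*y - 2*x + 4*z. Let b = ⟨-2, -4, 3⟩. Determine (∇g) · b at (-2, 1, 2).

∂g/∂x = 12*x^2*z + 8*x*y - 2
∂g/∂y = 4*x^2
∂g/∂z = 4*x^3 + 4
∇g at (-2, 1, 2) = (78, 16, -28)
∇g · b = (78)(-2) + (16)(-4) + (-28)(3) = -304

-304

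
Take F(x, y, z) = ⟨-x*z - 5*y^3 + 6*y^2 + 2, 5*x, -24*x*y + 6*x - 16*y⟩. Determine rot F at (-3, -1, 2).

(56, -27, 32)

(∇×F)₁ = ∂F₃/∂y − ∂F₂/∂z = -24*x - 16
(∇×F)₂ = ∂F₁/∂z − ∂F₃/∂x = -x + 24*y - 6
(∇×F)₃ = ∂F₂/∂x − ∂F₁/∂y = 15*y^2 - 12*y + 5
∇×F = (-24*x - 16, -x + 24*y - 6, 15*y^2 - 12*y + 5)
At (-3, -1, 2): (56, -27, 32).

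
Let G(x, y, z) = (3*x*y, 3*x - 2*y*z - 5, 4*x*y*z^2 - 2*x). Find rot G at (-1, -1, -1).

(-6, 6, 6)

(∇×G)₁ = ∂G₃/∂y − ∂G₂/∂z = 4*x*z^2 + 2*y
(∇×G)₂ = ∂G₁/∂z − ∂G₃/∂x = -4*y*z^2 + 2
(∇×G)₃ = ∂G₂/∂x − ∂G₁/∂y = -3*x + 3
∇×G = (4*x*z^2 + 2*y, -4*y*z^2 + 2, -3*x + 3)
At (-1, -1, -1): (-6, 6, 6).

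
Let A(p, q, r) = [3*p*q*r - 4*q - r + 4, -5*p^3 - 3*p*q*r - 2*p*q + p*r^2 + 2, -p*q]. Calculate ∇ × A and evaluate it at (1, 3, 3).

(∇×A)₁ = ∂A₃/∂q − ∂A₂/∂r = 3*p*q - 2*p*r - p
(∇×A)₂ = ∂A₁/∂r − ∂A₃/∂p = 3*p*q + q - 1
(∇×A)₃ = ∂A₂/∂p − ∂A₁/∂q = -15*p^2 - 3*p*r - 3*q*r - 2*q + r^2 + 4
∇×A = (3*p*q - 2*p*r - p, 3*p*q + q - 1, -15*p^2 - 3*p*r - 3*q*r - 2*q + r^2 + 4)
At (1, 3, 3): (2, 11, -44).

(2, 11, -44)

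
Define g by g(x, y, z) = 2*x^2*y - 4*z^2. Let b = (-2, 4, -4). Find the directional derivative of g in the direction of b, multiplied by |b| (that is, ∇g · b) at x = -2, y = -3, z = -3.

-112

∂g/∂x = 4*x*y
∂g/∂y = 2*x^2
∂g/∂z = -8*z
∇g at (-2, -3, -3) = (24, 8, 24)
∇g · b = (24)(-2) + (8)(4) + (24)(-4) = -112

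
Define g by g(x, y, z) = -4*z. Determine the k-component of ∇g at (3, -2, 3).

-4

(∇g)_3 = ∂g/∂z = -4
At (3, -2, 3): -4.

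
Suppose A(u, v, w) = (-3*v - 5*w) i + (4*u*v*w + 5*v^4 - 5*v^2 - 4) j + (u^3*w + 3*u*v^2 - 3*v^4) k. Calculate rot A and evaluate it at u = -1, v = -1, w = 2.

(∇×A)₁ = ∂A₃/∂v − ∂A₂/∂w = 2*u*v - 12*v^3
(∇×A)₂ = ∂A₁/∂w − ∂A₃/∂u = -3*u^2*w - 3*v^2 - 5
(∇×A)₃ = ∂A₂/∂u − ∂A₁/∂v = 4*v*w + 3
∇×A = (2*u*v - 12*v^3, -3*u^2*w - 3*v^2 - 5, 4*v*w + 3)
At (-1, -1, 2): (14, -14, -5).

(14, -14, -5)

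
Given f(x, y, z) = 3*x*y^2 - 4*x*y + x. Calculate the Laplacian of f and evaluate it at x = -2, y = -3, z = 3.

∂²f/∂x² = 0
∂²f/∂y² = 6*x
∂²f/∂z² = 0
∇²f = 6*x
At (-2, -3, 3): -12.

-12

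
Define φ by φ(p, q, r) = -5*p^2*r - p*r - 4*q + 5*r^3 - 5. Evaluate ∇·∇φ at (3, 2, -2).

-40

∂²φ/∂p² = -10*r
∂²φ/∂q² = 0
∂²φ/∂r² = 30*r
∇²φ = 20*r
At (3, 2, -2): -40.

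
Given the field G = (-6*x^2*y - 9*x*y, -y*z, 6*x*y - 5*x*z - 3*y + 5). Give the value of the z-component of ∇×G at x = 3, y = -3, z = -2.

(∇×G)_3 = ∂G₂/∂x − ∂G₁/∂y
= 0 − (-6*x^2 - 9*x)
= 6*x^2 + 9*x
At (3, -3, -2): 81.

81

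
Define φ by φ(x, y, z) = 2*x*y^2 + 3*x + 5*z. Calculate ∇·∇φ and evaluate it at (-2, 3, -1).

-8

∂²φ/∂x² = 0
∂²φ/∂y² = 4*x
∂²φ/∂z² = 0
∇²φ = 4*x
At (-2, 3, -1): -8.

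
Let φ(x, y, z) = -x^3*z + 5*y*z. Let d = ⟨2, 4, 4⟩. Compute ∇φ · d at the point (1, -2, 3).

∂φ/∂x = -3*x^2*z
∂φ/∂y = 5*z
∂φ/∂z = -x^3 + 5*y
∇φ at (1, -2, 3) = (-9, 15, -11)
∇φ · d = (-9)(2) + (15)(4) + (-11)(4) = -2

-2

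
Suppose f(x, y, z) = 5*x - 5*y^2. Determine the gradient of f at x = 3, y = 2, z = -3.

∂f/∂x = 5
∂f/∂y = -10*y
∂f/∂z = 0
∇f = (5, -10*y, 0)
At (3, 2, -3): (5, -20, 0).

(5, -20, 0)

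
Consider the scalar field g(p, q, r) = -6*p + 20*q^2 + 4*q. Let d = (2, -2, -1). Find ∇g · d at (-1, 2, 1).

∂g/∂p = -6
∂g/∂q = 40*q + 4
∂g/∂r = 0
∇g at (-1, 2, 1) = (-6, 84, 0)
∇g · d = (-6)(2) + (84)(-2) + (0)(-1) = -180

-180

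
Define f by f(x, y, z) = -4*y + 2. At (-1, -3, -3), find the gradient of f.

∂f/∂x = 0
∂f/∂y = -4
∂f/∂z = 0
∇f = (0, -4, 0)
At (-1, -3, -3): (0, -4, 0).

(0, -4, 0)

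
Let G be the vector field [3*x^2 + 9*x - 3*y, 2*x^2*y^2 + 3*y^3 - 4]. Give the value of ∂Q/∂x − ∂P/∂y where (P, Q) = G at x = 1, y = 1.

7

∂G₂/∂x = 4*x*y^2
∂G₁/∂y = -3
Scalar curl = 4*x*y^2 + 3
At (1, 1): 7.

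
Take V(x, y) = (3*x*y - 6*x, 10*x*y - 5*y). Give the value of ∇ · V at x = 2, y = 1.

12

∂V₁/∂x = 3*y - 6
∂V₂/∂y = 10*x - 5
∇·V = 10*x + 3*y - 11
At (2, 1): 12.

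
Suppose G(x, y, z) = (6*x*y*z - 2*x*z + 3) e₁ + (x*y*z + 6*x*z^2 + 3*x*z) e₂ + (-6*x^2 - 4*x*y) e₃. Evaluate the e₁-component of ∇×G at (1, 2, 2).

(∇×G)_1 = ∂G₃/∂y − ∂G₂/∂z
= -4*x − (x*y + 12*x*z + 3*x)
= -x*y - 12*x*z - 7*x
At (1, 2, 2): -33.

-33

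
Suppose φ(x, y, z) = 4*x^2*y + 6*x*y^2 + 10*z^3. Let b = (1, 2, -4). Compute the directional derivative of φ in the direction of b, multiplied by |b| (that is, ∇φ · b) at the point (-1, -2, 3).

-984

∂φ/∂x = 8*x*y + 6*y^2
∂φ/∂y = 4*x^2 + 12*x*y
∂φ/∂z = 30*z^2
∇φ at (-1, -2, 3) = (40, 28, 270)
∇φ · b = (40)(1) + (28)(2) + (270)(-4) = -984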